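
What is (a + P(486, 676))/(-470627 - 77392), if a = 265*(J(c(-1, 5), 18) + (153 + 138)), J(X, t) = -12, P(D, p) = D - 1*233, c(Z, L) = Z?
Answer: -74188/548019 ≈ -0.13537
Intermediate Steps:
P(D, p) = -233 + D (P(D, p) = D - 233 = -233 + D)
a = 73935 (a = 265*(-12 + (153 + 138)) = 265*(-12 + 291) = 265*279 = 73935)
(a + P(486, 676))/(-470627 - 77392) = (73935 + (-233 + 486))/(-470627 - 77392) = (73935 + 253)/(-548019) = 74188*(-1/548019) = -74188/548019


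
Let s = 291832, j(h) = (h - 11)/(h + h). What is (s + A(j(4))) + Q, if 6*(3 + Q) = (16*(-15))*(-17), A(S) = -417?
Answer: 292092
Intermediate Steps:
j(h) = (-11 + h)/(2*h) (j(h) = (-11 + h)/((2*h)) = (-11 + h)*(1/(2*h)) = (-11 + h)/(2*h))
Q = 677 (Q = -3 + ((16*(-15))*(-17))/6 = -3 + (-240*(-17))/6 = -3 + (⅙)*4080 = -3 + 680 = 677)
(s + A(j(4))) + Q = (291832 - 417) + 677 = 291415 + 677 = 292092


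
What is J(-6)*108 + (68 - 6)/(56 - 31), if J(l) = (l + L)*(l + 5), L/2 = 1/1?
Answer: 10862/25 ≈ 434.48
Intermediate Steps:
L = 2 (L = 2/1 = 2*1 = 2)
J(l) = (2 + l)*(5 + l) (J(l) = (l + 2)*(l + 5) = (2 + l)*(5 + l))
J(-6)*108 + (68 - 6)/(56 - 31) = (10 + (-6)**2 + 7*(-6))*108 + (68 - 6)/(56 - 31) = (10 + 36 - 42)*108 + 62/25 = 4*108 + 62*(1/25) = 432 + 62/25 = 10862/25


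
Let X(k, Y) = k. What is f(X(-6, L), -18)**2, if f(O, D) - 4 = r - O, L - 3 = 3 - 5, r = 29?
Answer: 1521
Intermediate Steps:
L = 1 (L = 3 + (3 - 5) = 3 - 2 = 1)
f(O, D) = 33 - O (f(O, D) = 4 + (29 - O) = 33 - O)
f(X(-6, L), -18)**2 = (33 - 1*(-6))**2 = (33 + 6)**2 = 39**2 = 1521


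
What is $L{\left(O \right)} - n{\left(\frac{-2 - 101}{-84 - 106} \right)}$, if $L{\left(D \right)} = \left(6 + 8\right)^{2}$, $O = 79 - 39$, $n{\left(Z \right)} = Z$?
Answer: $\frac{37137}{190} \approx 195.46$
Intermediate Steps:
$O = 40$
$L{\left(D \right)} = 196$ ($L{\left(D \right)} = 14^{2} = 196$)
$L{\left(O \right)} - n{\left(\frac{-2 - 101}{-84 - 106} \right)} = 196 - \frac{-2 - 101}{-84 - 106} = 196 - - \frac{103}{-190} = 196 - \left(-103\right) \left(- \frac{1}{190}\right) = 196 - \frac{103}{190} = \frac{37137}{190}$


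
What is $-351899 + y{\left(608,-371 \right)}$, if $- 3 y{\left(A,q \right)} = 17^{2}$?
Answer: $- \frac{1055986}{3} \approx -3.52 \cdot 10^{5}$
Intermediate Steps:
$y{\left(A,q \right)} = - \frac{289}{3}$ ($y{\left(A,q \right)} = - \frac{17^{2}}{3} = \left(- \frac{1}{3}\right) 289 = - \frac{289}{3}$)
$-351899 + y{\left(608,-371 \right)} = -351899 - \frac{289}{3} = - \frac{1055986}{3}$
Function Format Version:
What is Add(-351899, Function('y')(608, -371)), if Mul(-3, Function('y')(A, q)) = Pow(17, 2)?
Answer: Rational(-1055986, 3) ≈ -3.5200e+5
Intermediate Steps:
Function('y')(A, q) = Rational(-289, 3) (Function('y')(A, q) = Mul(Rational(-1, 3), Pow(17, 2)) = Mul(Rational(-1, 3), 289) = Rational(-289, 3))
Add(-351899, Function('y')(608, -371)) = Add(-351899, Rational(-289, 3)) = Rational(-1055986, 3)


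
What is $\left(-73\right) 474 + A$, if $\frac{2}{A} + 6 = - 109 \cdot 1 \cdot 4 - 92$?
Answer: $- \frac{9238735}{267} \approx -34602.0$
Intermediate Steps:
$A = - \frac{1}{267}$ ($A = \frac{2}{-6 - \left(92 + 109 \cdot 1 \cdot 4\right)} = \frac{2}{-6 - 528} = \frac{2}{-534} = 2 \left(- \frac{1}{534}\right) = - \frac{1}{267} \approx -0.0037453$)
$\left(-73\right) 474 + A = \left(-73\right) 474 - \frac{1}{267} = -34602 - \frac{1}{267} = - \frac{9238735}{267}$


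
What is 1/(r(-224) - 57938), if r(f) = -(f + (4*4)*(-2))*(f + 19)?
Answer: -1/110418 ≈ -9.0565e-6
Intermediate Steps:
r(f) = -(-32 + f)*(19 + f) (r(f) = -(f + 16*(-2))*(19 + f) = -(f - 32)*(19 + f) = -(-32 + f)*(19 + f))
1/(r(-224) - 57938) = 1/((608 - 1*(-224)² + 13*(-224)) - 57938) = 1/((608 - 1*50176 - 2912) - 57938) = 1/((608 - 50176 - 2912) - 57938) = 1/(-52480 - 57938) = 1/(-110418) = -1/110418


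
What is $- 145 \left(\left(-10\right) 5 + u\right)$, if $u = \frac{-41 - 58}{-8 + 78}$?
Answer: $\frac{104371}{14} \approx 7455.1$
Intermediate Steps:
$u = - \frac{99}{70} \approx -1.4143$
$- 145 \left(\left(-10\right) 5 + u\right) = - 145 \left(\left(-10\right) 5 - \frac{99}{70}\right) = - 145 \left(-50 - \frac{99}{70}\right) = \left(-145\right) \left(- \frac{3599}{70}\right) = \frac{104371}{14}$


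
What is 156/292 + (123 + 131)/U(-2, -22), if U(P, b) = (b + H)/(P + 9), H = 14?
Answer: -64741/292 ≈ -221.72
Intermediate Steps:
U(P, b) = (14 + b)/(9 + P) (U(P, b) = (b + 14)/(P + 9) = (14 + b)/(9 + P))
156/292 + (123 + 131)/U(-2, -22) = 156/292 + (123 + 131)/(((14 - 22)/(9 - 2))) = 156*(1/292) + 254/((-8/7)) = 39/73 + 254/(((1/7)*(-8))) = 39/73 + 254/(-8/7) = 39/73 + 254*(-7/8) = 39/73 - 889/4 = -64741/292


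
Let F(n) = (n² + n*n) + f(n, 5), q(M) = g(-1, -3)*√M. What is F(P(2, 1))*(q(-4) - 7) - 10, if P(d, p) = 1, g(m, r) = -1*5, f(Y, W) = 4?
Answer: -52 - 60*I ≈ -52.0 - 60.0*I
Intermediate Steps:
g(m, r) = -5
q(M) = -5*√M
F(n) = 4 + 2*n² (F(n) = (n² + n*n) + 4 = (n² + n²) + 4 = 2*n² + 4 = 4 + 2*n²)
F(P(2, 1))*(q(-4) - 7) - 10 = (4 + 2*1²)*(-10*I - 7) - 10 = (4 + 2*1)*(-10*I - 7) - 10 = (4 + 2)*(-10*I - 7) - 10 = 6*(-7 - 10*I) - 10 = (-42 - 60*I) - 10 = -52 - 60*I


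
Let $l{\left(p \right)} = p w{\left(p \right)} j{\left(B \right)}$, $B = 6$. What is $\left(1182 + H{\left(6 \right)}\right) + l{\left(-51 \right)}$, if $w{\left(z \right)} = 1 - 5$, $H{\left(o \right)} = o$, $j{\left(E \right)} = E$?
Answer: $2412$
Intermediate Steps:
$w{\left(z \right)} = -4$ ($w{\left(z \right)} = 1 - 5 = -4$)
$l{\left(p \right)} = - 24 p$ ($l{\left(p \right)} = p \left(-4\right) 6 = - 4 p 6 = - 24 p$)
$\left(1182 + H{\left(6 \right)}\right) + l{\left(-51 \right)} = \left(1182 + 6\right) - -1224 = 1188 + 1224 = 2412$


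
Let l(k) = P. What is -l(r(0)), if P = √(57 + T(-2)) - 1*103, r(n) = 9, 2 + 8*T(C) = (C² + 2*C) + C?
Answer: 103 - √226/2 ≈ 95.483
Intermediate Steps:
T(C) = -¼ + C²/8 + 3*C/8 (T(C) = -¼ + ((C² + 2*C) + C)/8 = -¼ + (C² + 3*C)/8 = -¼ + (C²/8 + 3*C/8) = -¼ + C²/8 + 3*C/8)
P = -103 + √226/2 (P = √(57 + (-¼ + (⅛)*(-2)² + (3/8)*(-2))) - 1*103 = √(57 + (-¼ + (⅛)*4 - ¾)) - 103 = √(57 + (-¼ + ½ - ¾)) - 103 = √(57 - ½) - 103 = √(113/2) - 103 = √226/2 - 103 = -103 + √226/2 ≈ -95.483)
l(k) = -103 + √226/2
-l(r(0)) = -(-103 + √226/2) = 103 - √226/2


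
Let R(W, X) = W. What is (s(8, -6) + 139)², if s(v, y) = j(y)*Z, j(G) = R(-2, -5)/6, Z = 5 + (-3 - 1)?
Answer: 173056/9 ≈ 19228.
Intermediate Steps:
Z = 1 (Z = 5 - 4 = 1)
j(G) = -⅓ (j(G) = -2/6 = -2*⅙ = -⅓)
s(v, y) = -⅓ (s(v, y) = -⅓*1 = -⅓)
(s(8, -6) + 139)² = (-⅓ + 139)² = (416/3)² = 173056/9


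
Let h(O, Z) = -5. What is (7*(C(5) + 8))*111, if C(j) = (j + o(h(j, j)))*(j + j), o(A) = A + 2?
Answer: 21756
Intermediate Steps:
o(A) = 2 + A
C(j) = 2*j*(-3 + j) (C(j) = (j + (2 - 5))*(j + j) = (j - 3)*(2*j) = (-3 + j)*(2*j) = 2*j*(-3 + j))
(7*(C(5) + 8))*111 = (7*(2*5*(-3 + 5) + 8))*111 = (7*(2*5*2 + 8))*111 = (7*(20 + 8))*111 = (7*28)*111 = 196*111 = 21756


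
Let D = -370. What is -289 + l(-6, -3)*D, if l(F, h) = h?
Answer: 821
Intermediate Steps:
-289 + l(-6, -3)*D = -289 - 3*(-370) = -289 + 1110 = 821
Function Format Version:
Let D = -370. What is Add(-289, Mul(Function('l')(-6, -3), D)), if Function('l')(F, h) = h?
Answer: 821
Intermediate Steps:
Add(-289, Mul(Function('l')(-6, -3), D)) = Add(-289, Mul(-3, -370)) = Add(-289, 1110) = 821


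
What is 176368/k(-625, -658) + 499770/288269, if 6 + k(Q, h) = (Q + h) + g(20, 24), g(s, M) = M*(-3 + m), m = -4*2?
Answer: -50065284182/447681757 ≈ -111.83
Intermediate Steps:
m = -8
g(s, M) = -11*M (g(s, M) = M*(-3 - 8) = M*(-11) = -11*M)
k(Q, h) = -270 + Q + h (k(Q, h) = -6 + ((Q + h) - 11*24) = -6 + ((Q + h) - 264) = -6 + (-264 + Q + h) = -270 + Q + h)
176368/k(-625, -658) + 499770/288269 = 176368/(-270 - 625 - 658) + 499770/288269 = 176368/(-1553) + 499770*(1/288269) = 176368*(-1/1553) + 499770/288269 = -176368/1553 + 499770/288269 = -50065284182/447681757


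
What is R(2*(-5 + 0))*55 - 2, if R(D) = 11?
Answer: 603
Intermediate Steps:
R(2*(-5 + 0))*55 - 2 = 11*55 - 2 = 605 - 2 = 603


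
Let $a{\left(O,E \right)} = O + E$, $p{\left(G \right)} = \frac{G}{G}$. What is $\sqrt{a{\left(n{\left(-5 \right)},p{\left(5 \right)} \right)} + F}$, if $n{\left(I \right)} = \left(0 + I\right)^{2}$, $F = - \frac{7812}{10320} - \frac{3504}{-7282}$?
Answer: $\frac{7 \sqrt{1286839048715}}{1565630} \approx 5.0719$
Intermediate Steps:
$F = - \frac{863571}{3131260}$ ($F = \left(-7812\right) \frac{1}{10320} - - \frac{1752}{3641} = - \frac{651}{860} + \frac{1752}{3641} = - \frac{863571}{3131260} \approx -0.27579$)
$p{\left(G \right)} = 1$
$n{\left(I \right)} = I^{2}$
$a{\left(O,E \right)} = E + O$
$\sqrt{a{\left(n{\left(-5 \right)},p{\left(5 \right)} \right)} + F} = \sqrt{\left(1 + \left(-5\right)^{2}\right) - \frac{863571}{3131260}} = \sqrt{\left(1 + 25\right) - \frac{863571}{3131260}} = \sqrt{26 - \frac{863571}{3131260}} = \sqrt{\frac{80549189}{3131260}} = \frac{7 \sqrt{1286839048715}}{1565630}$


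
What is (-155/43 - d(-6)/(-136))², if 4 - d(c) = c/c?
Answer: 438944401/34199104 ≈ 12.835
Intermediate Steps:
d(c) = 3 (d(c) = 4 - c/c = 4 - 1*1 = 4 - 1 = 3)
(-155/43 - d(-6)/(-136))² = (-155/43 - 1*3/(-136))² = (-155*1/43 - 3*(-1/136))² = (-155/43 + 3/136)² = (-20951/5848)² = 438944401/34199104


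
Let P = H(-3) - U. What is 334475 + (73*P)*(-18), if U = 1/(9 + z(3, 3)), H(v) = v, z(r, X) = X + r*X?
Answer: 2369357/7 ≈ 3.3848e+5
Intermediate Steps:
z(r, X) = X + X*r
U = 1/21 (U = 1/(9 + 3*(1 + 3)) = 1/(9 + 3*4) = 1/(9 + 12) = 1/21 ≈ 0.047619)
P = -64/21 (P = -3 - 1*1/21 = -3 - 1/21 = -64/21 ≈ -3.0476)
334475 + (73*P)*(-18) = 334475 + (73*(-64/21))*(-18) = 334475 - 4672/21*(-18) = 334475 + 28032/7 = 2369357/7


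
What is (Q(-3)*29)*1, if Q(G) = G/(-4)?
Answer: 87/4 ≈ 21.750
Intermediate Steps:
Q(G) = -G/4 (Q(G) = G*(-¼) = -G/4)
(Q(-3)*29)*1 = (-¼*(-3)*29)*1 = ((¾)*29)*1 = (87/4)*1 = 87/4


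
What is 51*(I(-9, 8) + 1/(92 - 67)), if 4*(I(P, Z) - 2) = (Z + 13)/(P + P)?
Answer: 17833/200 ≈ 89.165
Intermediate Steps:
I(P, Z) = 2 + (13 + Z)/(8*P) (I(P, Z) = 2 + ((Z + 13)/(P + P))/4 = 2 + ((13 + Z)/((2*P)))/4 = 2 + ((13 + Z)*(1/(2*P)))/4 = 2 + ((13 + Z)/(2*P))/4 = 2 + (13 + Z)/(8*P))
51*(I(-9, 8) + 1/(92 - 67)) = 51*((1/8)*(13 + 8 + 16*(-9))/(-9) + 1/(92 - 67)) = 51*((1/8)*(-1/9)*(13 + 8 - 144) + 1/25) = 51*((1/8)*(-1/9)*(-123) + 1/25) = 51*(41/24 + 1/25) = 51*(1049/600) = 17833/200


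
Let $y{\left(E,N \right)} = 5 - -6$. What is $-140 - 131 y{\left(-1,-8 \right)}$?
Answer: $-1581$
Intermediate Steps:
$y{\left(E,N \right)} = 11$ ($y{\left(E,N \right)} = 5 + 6 = 11$)
$-140 - 131 y{\left(-1,-8 \right)} = -140 - 1441 = -1581$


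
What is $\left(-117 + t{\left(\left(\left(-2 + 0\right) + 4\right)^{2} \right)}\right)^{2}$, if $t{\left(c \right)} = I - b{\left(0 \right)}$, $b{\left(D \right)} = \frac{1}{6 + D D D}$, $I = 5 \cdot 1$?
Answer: $\frac{452929}{36} \approx 12581.0$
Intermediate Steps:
$I = 5$
$b{\left(D \right)} = \frac{1}{6 + D^{3}}$ ($b{\left(D \right)} = \frac{1}{6 + D^{2} D} = \frac{1}{6 + D^{3}}$)
$t{\left(c \right)} = \frac{29}{6}$ ($t{\left(c \right)} = 5 - \frac{1}{6 + 0^{3}} = 5 - \frac{1}{6 + 0} = 5 - \frac{1}{6} = \frac{29}{6}$)
$\left(-117 + t{\left(\left(\left(-2 + 0\right) + 4\right)^{2} \right)}\right)^{2} = \left(-117 + \frac{29}{6}\right)^{2} = \left(- \frac{673}{6}\right)^{2} = \frac{452929}{36}$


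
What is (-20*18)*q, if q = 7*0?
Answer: 0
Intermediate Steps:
q = 0
(-20*18)*q = -20*18*0 = -360*0 = 0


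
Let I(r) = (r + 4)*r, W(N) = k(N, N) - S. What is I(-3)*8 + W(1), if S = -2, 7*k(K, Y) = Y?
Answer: -153/7 ≈ -21.857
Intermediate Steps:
k(K, Y) = Y/7
W(N) = 2 + N/7 (W(N) = N/7 - 1*(-2) = N/7 + 2 = 2 + N/7)
I(r) = r*(4 + r) (I(r) = (4 + r)*r = r*(4 + r))
I(-3)*8 + W(1) = -3*(4 - 3)*8 + (2 + (1/7)*1) = -3*1*8 + (2 + 1/7) = -3*8 + 15/7 = -24 + 15/7 = -153/7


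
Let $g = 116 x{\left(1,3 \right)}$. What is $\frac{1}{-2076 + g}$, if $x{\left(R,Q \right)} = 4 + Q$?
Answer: $- \frac{1}{1264} \approx -0.00079114$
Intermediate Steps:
$g = 812$ ($g = 116 \left(4 + 3\right) = 116 \cdot 7 = 812$)
$\frac{1}{-2076 + g} = \frac{1}{-2076 + 812} = \frac{1}{-1264} = - \frac{1}{1264}$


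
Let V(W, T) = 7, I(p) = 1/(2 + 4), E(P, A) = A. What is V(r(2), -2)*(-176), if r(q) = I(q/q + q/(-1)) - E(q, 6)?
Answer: -1232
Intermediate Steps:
I(p) = 1/6
r(q) = -35/6 (r(q) = 1/6 - 1*6 = 1/6 - 6 = -35/6)
V(r(2), -2)*(-176) = 7*(-176) = -1232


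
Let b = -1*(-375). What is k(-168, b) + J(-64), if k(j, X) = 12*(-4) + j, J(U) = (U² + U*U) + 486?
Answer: 8462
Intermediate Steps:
J(U) = 486 + 2*U² (J(U) = (U² + U²) + 486 = 2*U² + 486 = 486 + 2*U²)
b = 375
k(j, X) = -48 + j
k(-168, b) + J(-64) = (-48 - 168) + (486 + 2*(-64)²) = -216 + (486 + 2*4096) = -216 + (486 + 8192) = -216 + 8678 = 8462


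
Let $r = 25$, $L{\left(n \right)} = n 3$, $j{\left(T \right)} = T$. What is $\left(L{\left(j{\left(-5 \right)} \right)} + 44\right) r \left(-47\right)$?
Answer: $-34075$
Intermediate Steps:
$L{\left(n \right)} = 3 n$
$\left(L{\left(j{\left(-5 \right)} \right)} + 44\right) r \left(-47\right) = \left(3 \left(-5\right) + 44\right) 25 \left(-47\right) = \left(-15 + 44\right) 25 \left(-47\right) = 29 \cdot 25 \left(-47\right) = 725 \left(-47\right) = -34075$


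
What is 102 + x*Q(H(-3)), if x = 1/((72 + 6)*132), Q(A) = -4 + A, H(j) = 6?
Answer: 525097/5148 ≈ 102.00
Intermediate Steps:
x = 1/10296 (x = (1/132)/78 = (1/78)*(1/132) = 1/10296 ≈ 9.7125e-5)
102 + x*Q(H(-3)) = 102 + (-4 + 6)/10296 = 102 + (1/10296)*2 = 102 + 1/5148 = 525097/5148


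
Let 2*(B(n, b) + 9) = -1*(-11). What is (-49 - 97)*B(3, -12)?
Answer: 511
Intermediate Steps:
B(n, b) = -7/2 (B(n, b) = -9 + (-1*(-11))/2 = -9 + (½)*11 = -9 + 11/2 = -7/2)
(-49 - 97)*B(3, -12) = (-49 - 97)*(-7/2) = -146*(-7/2) = 511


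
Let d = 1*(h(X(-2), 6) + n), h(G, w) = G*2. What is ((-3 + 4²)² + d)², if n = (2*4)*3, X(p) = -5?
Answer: 33489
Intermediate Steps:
h(G, w) = 2*G
n = 24 (n = 8*3 = 24)
d = 14 (d = 1*(2*(-5) + 24) = 1*(-10 + 24) = 1*14 = 14)
((-3 + 4²)² + d)² = ((-3 + 4²)² + 14)² = ((-3 + 16)² + 14)² = (13² + 14)² = (169 + 14)² = 183² = 33489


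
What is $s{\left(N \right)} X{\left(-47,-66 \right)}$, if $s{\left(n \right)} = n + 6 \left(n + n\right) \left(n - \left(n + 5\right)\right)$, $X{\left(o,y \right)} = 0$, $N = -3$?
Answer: $0$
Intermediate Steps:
$s{\left(n \right)} = - 59 n$ ($s{\left(n \right)} = n + 6 \cdot 2 n \left(n - \left(5 + n\right)\right) = n + 6 \cdot 2 n \left(-5\right) = n + 6 \left(- 10 n\right) = n - 60 n = - 59 n$)
$s{\left(N \right)} X{\left(-47,-66 \right)} = \left(-59\right) \left(-3\right) 0 = 177 \cdot 0 = 0$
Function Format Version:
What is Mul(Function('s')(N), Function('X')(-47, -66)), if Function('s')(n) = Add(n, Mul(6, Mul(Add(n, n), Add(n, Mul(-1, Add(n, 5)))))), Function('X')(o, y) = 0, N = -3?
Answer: 0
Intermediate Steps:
Function('s')(n) = Mul(-59, n) (Function('s')(n) = Add(n, Mul(6, Mul(Mul(2, n), Add(n, Mul(-1, Add(5, n)))))) = Add(n, Mul(6, Mul(Mul(2, n), Add(n, Add(-5, Mul(-1, n)))))) = Add(n, Mul(6, Mul(Mul(2, n), -5))) = Add(n, Mul(6, Mul(-10, n))) = Add(n, Mul(-60, n)) = Mul(-59, n))
Mul(Function('s')(N), Function('X')(-47, -66)) = Mul(Mul(-59, -3), 0) = Mul(177, 0) = 0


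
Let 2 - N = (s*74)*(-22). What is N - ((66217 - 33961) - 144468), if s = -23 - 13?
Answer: 53606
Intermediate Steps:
s = -36
N = -58606 (N = 2 - (-36*74)*(-22) = 2 - (-2664)*(-22) = 2 - 1*58608 = 2 - 58608 = -58606)
N - ((66217 - 33961) - 144468) = -58606 - ((66217 - 33961) - 144468) = -58606 - (32256 - 144468) = -58606 - 1*(-112212) = -58606 + 112212 = 53606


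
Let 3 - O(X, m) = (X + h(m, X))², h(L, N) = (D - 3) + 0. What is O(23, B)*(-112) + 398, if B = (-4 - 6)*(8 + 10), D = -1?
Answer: 40494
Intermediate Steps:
h(L, N) = -4 (h(L, N) = (-1 - 3) + 0 = -4 + 0 = -4)
B = -180 (B = -10*18 = -180)
O(X, m) = 3 - (-4 + X)² (O(X, m) = 3 - (X - 4)² = 3 - (-4 + X)²)
O(23, B)*(-112) + 398 = (3 - (-4 + 23)²)*(-112) + 398 = (3 - 1*19²)*(-112) + 398 = (3 - 1*361)*(-112) + 398 = (3 - 361)*(-112) + 398 = -358*(-112) + 398 = 40096 + 398 = 40494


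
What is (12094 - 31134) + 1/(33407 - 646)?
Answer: -623769439/32761 ≈ -19040.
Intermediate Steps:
(12094 - 31134) + 1/(33407 - 646) = -19040 + 1/32761 = -623769439/32761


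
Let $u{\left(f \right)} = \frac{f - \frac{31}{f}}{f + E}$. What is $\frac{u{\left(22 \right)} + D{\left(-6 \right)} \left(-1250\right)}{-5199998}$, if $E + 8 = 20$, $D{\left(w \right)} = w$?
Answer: $- \frac{5610453}{3889598504} \approx -0.0014424$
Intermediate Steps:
$E = 12$ ($E = -8 + 20 = 12$)
$u{\left(f \right)} = \frac{f - \frac{31}{f}}{12 + f}$ ($u{\left(f \right)} = \frac{f - \frac{31}{f}}{f + 12} = \frac{f - \frac{31}{f}}{12 + f}$)
$\frac{u{\left(22 \right)} + D{\left(-6 \right)} \left(-1250\right)}{-5199998} = \frac{\frac{-31 + 22^{2}}{22 \left(12 + 22\right)} - -7500}{-5199998} = \left(\frac{-31 + 484}{22 \cdot 34} + 7500\right) \left(- \frac{1}{5199998}\right) = \left(\frac{1}{22} \cdot \frac{1}{34} \cdot 453 + 7500\right) \left(- \frac{1}{5199998}\right) = \left(\frac{453}{748} + 7500\right) \left(- \frac{1}{5199998}\right) = \frac{5610453}{748} \left(- \frac{1}{5199998}\right) = - \frac{5610453}{3889598504}$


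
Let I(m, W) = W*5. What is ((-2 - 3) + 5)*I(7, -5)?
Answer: 0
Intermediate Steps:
I(m, W) = 5*W
((-2 - 3) + 5)*I(7, -5) = ((-2 - 3) + 5)*(5*(-5)) = (-5 + 5)*(-25) = 0*(-25) = 0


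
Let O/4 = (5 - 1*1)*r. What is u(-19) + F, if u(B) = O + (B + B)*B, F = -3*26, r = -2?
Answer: 612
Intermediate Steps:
F = -78
O = -32 (O = 4*((5 - 1*1)*(-2)) = 4*((5 - 1)*(-2)) = 4*(4*(-2)) = 4*(-8) = -32)
u(B) = -32 + 2*B² (u(B) = -32 + (B + B)*B = -32 + (2*B)*B = -32 + 2*B²)
u(-19) + F = (-32 + 2*(-19)²) - 78 = (-32 + 2*361) - 78 = (-32 + 722) - 78 = 690 - 78 = 612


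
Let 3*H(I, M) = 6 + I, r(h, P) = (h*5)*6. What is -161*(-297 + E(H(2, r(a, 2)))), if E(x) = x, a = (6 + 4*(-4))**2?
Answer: 142163/3 ≈ 47388.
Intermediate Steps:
a = 100 (a = (6 - 16)**2 = (-10)**2 = 100)
r(h, P) = 30*h (r(h, P) = (5*h)*6 = 30*h)
H(I, M) = 2 + I/3 (H(I, M) = (6 + I)/3 = 2 + I/3)
-161*(-297 + E(H(2, r(a, 2)))) = -161*(-297 + (2 + (1/3)*2)) = -161*(-297 + (2 + 2/3)) = -161*(-297 + 8/3) = -161*(-883/3) = 142163/3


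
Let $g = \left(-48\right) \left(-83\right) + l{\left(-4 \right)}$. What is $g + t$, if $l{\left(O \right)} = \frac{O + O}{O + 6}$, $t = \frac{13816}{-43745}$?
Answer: $\frac{174091284}{43745} \approx 3979.7$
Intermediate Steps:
$t = - \frac{13816}{43745}$ ($t = 13816 \left(- \frac{1}{43745}\right) = - \frac{13816}{43745} \approx -0.31583$)
$l{\left(O \right)} = \frac{2 O}{6 + O}$
$g = 3980$ ($g = \left(-48\right) \left(-83\right) + 2 \left(-4\right) \frac{1}{6 - 4} = 3984 + 2 \left(-4\right) \frac{1}{2} = 3984 - 4 = 3980$)
$g + t = 3980 - \frac{13816}{43745} = \frac{174091284}{43745}$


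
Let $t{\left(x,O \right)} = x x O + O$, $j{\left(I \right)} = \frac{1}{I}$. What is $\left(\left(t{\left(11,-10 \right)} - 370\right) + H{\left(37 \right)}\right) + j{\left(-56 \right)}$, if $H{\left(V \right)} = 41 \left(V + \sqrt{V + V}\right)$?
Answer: $- \frac{4089}{56} + 41 \sqrt{74} \approx 279.68$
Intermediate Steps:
$H{\left(V \right)} = 41 V + 41 \sqrt{2} \sqrt{V}$ ($H{\left(V \right)} = 41 \left(V + \sqrt{2 V}\right) = 41 \left(V + \sqrt{2} \sqrt{V}\right) = 41 V + 41 \sqrt{2} \sqrt{V}$)
$t{\left(x,O \right)} = O + O x^{2}$ ($t{\left(x,O \right)} = x^{2} O + O = O x^{2} + O = O + O x^{2}$)
$\left(\left(t{\left(11,-10 \right)} - 370\right) + H{\left(37 \right)}\right) + j{\left(-56 \right)} = \left(\left(- 10 \left(1 + 11^{2}\right) - 370\right) + \left(41 \cdot 37 + 41 \sqrt{2} \sqrt{37}\right)\right) + \frac{1}{-56} = \left(\left(- 10 \left(1 + 121\right) - 370\right) + \left(1517 + 41 \sqrt{74}\right)\right) - \frac{1}{56} = \left(\left(\left(-10\right) 122 - 370\right) + \left(1517 + 41 \sqrt{74}\right)\right) - \frac{1}{56} = \left(\left(-1220 - 370\right) + \left(1517 + 41 \sqrt{74}\right)\right) - \frac{1}{56} = \left(-1590 + \left(1517 + 41 \sqrt{74}\right)\right) - \frac{1}{56} = \left(-73 + 41 \sqrt{74}\right) - \frac{1}{56} = - \frac{4089}{56} + 41 \sqrt{74}$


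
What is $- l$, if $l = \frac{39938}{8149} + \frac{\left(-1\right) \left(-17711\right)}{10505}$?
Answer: $- \frac{563875629}{85605245} \approx -6.5869$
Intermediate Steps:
$l = \frac{563875629}{85605245}$ ($l = 39938 \cdot \frac{1}{8149} + 17711 \cdot \frac{1}{10505} = \frac{39938}{8149} + \frac{17711}{10505} = \frac{563875629}{85605245} \approx 6.5869$)
$- l = \left(-1\right) \frac{563875629}{85605245} = - \frac{563875629}{85605245}$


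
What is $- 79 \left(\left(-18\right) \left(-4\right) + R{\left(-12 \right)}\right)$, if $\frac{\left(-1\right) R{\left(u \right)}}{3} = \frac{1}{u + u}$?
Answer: $- \frac{45583}{8} \approx -5697.9$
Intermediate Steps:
$R{\left(u \right)} = - \frac{3}{2 u}$ ($R{\left(u \right)} = - \frac{3}{u + u} = - \frac{3}{2 u}$)
$- 79 \left(\left(-18\right) \left(-4\right) + R{\left(-12 \right)}\right) = - 79 \left(\left(-18\right) \left(-4\right) - \frac{3}{2 \left(-12\right)}\right) = - 79 \left(72 - - \frac{1}{8}\right) = - 79 \left(72 + \frac{1}{8}\right) = \left(-79\right) \frac{577}{8} = - \frac{45583}{8}$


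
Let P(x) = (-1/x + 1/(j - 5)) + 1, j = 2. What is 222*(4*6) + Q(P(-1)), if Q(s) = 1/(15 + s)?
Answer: 266403/50 ≈ 5328.1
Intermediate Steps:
P(x) = 2/3 - 1/x (P(x) = (-1/x + 1/(2 - 5)) + 1 = (-1/x + 1/(-3)) + 1 = (-1/x + 1*(-1/3)) + 1 = (-1/x - 1/3) + 1 = (-1/3 - 1/x) + 1 = 2/3 - 1/x)
222*(4*6) + Q(P(-1)) = 222*(4*6) + 1/(15 + (2/3 - 1/(-1))) = 222*24 + 1/(15 + (2/3 - 1*(-1))) = 5328 + 1/(15 + (2/3 + 1)) = 5328 + 1/(15 + 5/3) = 5328 + 1/(50/3) = 5328 + 3/50 = 266403/50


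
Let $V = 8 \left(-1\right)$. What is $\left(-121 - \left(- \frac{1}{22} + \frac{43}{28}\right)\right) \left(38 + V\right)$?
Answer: $- \frac{565905}{154} \approx -3674.7$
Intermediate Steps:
$V = -8$
$\left(-121 - \left(- \frac{1}{22} + \frac{43}{28}\right)\right) \left(38 + V\right) = \left(-121 - \left(- \frac{1}{22} + \frac{43}{28}\right)\right) \left(38 - 8\right) = \left(-121 - \frac{459}{308}\right) 30 = \left(- \frac{37727}{308}\right) 30 = - \frac{565905}{154}$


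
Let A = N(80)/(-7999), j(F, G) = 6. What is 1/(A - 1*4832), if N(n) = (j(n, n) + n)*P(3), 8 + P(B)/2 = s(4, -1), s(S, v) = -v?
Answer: -7999/38649964 ≈ -0.00020696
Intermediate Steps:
P(B) = -14 (P(B) = -16 + 2*(-1*(-1)) = -16 + 2*1 = -16 + 2 = -14)
N(n) = -84 - 14*n (N(n) = (6 + n)*(-14) = -84 - 14*n)
A = 1204/7999 (A = (-84 - 14*80)/(-7999) = (-84 - 1120)*(-1/7999) = -1204*(-1/7999) = 1204/7999 ≈ 0.15052)
1/(A - 1*4832) = 1/(1204/7999 - 1*4832) = 1/(1204/7999 - 4832) = 1/(-38649964/7999) = -7999/38649964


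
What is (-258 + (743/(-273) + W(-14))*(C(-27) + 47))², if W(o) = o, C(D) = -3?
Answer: 73600434436/74529 ≈ 9.8754e+5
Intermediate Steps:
(-258 + (743/(-273) + W(-14))*(C(-27) + 47))² = (-258 + (743/(-273) - 14)*(-3 + 47))² = (-258 + (743*(-1/273) - 14)*44)² = (-258 + (-743/273 - 14)*44)² = (-258 - 4565/273*44)² = (-258 - 200860/273)² = (-271294/273)² = 73600434436/74529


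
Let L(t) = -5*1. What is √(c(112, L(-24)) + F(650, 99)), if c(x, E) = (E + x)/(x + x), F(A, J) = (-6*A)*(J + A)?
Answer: I*√9160568102/56 ≈ 1709.1*I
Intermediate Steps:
L(t) = -5
F(A, J) = -6*A*(A + J) (F(A, J) = (-6*A)*(A + J) = -6*A*(A + J))
c(x, E) = (E + x)/(2*x) (c(x, E) = (E + x)/((2*x)) = (E + x)*(1/(2*x)) = (E + x)/(2*x))
√(c(112, L(-24)) + F(650, 99)) = √((½)*(-5 + 112)/112 - 6*650*(650 + 99)) = √((½)*(1/112)*107 - 6*650*749) = √(107/224 - 2921100) = √(-654326293/224) = I*√9160568102/56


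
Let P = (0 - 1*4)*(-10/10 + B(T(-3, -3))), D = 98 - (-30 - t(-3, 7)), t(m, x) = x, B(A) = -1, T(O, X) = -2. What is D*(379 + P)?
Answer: 52245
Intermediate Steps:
D = 135 (D = 98 - (-30 - 1*7) = 98 - (-30 - 7) = 98 - 1*(-37) = 98 + 37 = 135)
P = 8 (P = (0 - 1*4)*(-10/10 - 1) = (0 - 4)*(-10*1/10 - 1) = -4*(-1 - 1) = -4*(-2) = 8)
D*(379 + P) = 135*(379 + 8) = 135*387 = 52245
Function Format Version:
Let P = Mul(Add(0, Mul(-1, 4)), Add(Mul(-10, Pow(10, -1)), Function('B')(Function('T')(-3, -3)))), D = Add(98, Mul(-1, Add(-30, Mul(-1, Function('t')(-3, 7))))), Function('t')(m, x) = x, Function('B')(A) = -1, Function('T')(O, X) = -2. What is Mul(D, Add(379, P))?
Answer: 52245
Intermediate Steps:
D = 135 (D = Add(98, Mul(-1, Add(-30, Mul(-1, 7)))) = Add(98, Mul(-1, Add(-30, -7))) = Add(98, Mul(-1, -37)) = Add(98, 37) = 135)
P = 8 (P = Mul(Add(0, Mul(-1, 4)), Add(Mul(-10, Pow(10, -1)), -1)) = Mul(Add(0, -4), Add(Mul(-10, Rational(1, 10)), -1)) = Mul(-4, Add(-1, -1)) = Mul(-4, -2) = 8)
Mul(D, Add(379, P)) = Mul(135, Add(379, 8)) = Mul(135, 387) = 52245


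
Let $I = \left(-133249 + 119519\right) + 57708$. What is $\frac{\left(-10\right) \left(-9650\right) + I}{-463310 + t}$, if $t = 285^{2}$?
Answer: $- \frac{140478}{382085} \approx -0.36766$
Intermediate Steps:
$t = 81225$
$I = 43978$ ($I = -13730 + 57708 = 43978$)
$\frac{\left(-10\right) \left(-9650\right) + I}{-463310 + t} = \frac{\left(-10\right) \left(-9650\right) + 43978}{-463310 + 81225} = \frac{96500 + 43978}{-382085} = 140478 \left(- \frac{1}{382085}\right) = - \frac{140478}{382085}$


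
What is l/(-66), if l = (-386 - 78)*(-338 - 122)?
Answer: -106720/33 ≈ -3233.9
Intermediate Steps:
l = 213440 (l = -464*(-460) = 213440)
l/(-66) = 213440/(-66) = 213440*(-1/66) = -106720/33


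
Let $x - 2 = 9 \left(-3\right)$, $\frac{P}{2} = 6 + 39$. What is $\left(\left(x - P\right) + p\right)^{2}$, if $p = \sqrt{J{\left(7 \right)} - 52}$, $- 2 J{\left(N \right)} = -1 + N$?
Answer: $\left(115 - i \sqrt{55}\right)^{2} \approx 13170.0 - 1705.7 i$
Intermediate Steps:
$J{\left(N \right)} = \frac{1}{2} - \frac{N}{2}$ ($J{\left(N \right)} = - \frac{-1 + N}{2} = \frac{1}{2} - \frac{N}{2}$)
$p = i \sqrt{55}$ ($p = \sqrt{\left(\frac{1}{2} - \frac{7}{2}\right) - 52} = \sqrt{-3 - 52} = \sqrt{-55} = i \sqrt{55} \approx 7.4162 i$)
$P = 90$ ($P = 2 \left(6 + 39\right) = 2 \cdot 45 = 90$)
$x = -25$ ($x = 2 + 9 \left(-3\right) = 2 - 27 = -25$)
$\left(\left(x - P\right) + p\right)^{2} = \left(\left(-25 - 90\right) + i \sqrt{55}\right)^{2} = \left(-115 + i \sqrt{55}\right)^{2}$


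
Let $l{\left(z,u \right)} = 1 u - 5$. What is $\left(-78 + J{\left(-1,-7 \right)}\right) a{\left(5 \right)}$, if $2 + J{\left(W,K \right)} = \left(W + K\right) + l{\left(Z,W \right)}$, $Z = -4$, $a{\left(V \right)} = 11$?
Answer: $-1034$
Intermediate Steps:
$l{\left(z,u \right)} = -5 + u$ ($l{\left(z,u \right)} = u - 5 = -5 + u$)
$J{\left(W,K \right)} = -7 + K + 2 W$ ($J{\left(W,K \right)} = -2 + \left(\left(W + K\right) + \left(-5 + W\right)\right) = -2 + \left(\left(K + W\right) + \left(-5 + W\right)\right) = -2 + \left(-5 + K + 2 W\right) = -7 + K + 2 W$)
$\left(-78 + J{\left(-1,-7 \right)}\right) a{\left(5 \right)} = \left(-78 - 16\right) 11 = \left(-94\right) 11 = -1034$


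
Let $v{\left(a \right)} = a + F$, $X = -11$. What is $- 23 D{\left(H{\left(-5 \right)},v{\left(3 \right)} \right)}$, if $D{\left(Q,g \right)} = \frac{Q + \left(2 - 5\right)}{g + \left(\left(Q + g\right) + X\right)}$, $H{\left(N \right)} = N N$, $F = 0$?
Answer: $- \frac{253}{10} \approx -25.3$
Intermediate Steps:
$H{\left(N \right)} = N^{2}$
$v{\left(a \right)} = a$ ($v{\left(a \right)} = a + 0 = a$)
$D{\left(Q,g \right)} = \frac{-3 + Q}{-11 + Q + 2 g}$ ($D{\left(Q,g \right)} = \frac{Q + \left(2 - 5\right)}{g - \left(11 - Q - g\right)} = \frac{Q + \left(2 - 5\right)}{g + \left(-11 + Q + g\right)} = \frac{Q - 3}{-11 + Q + 2 g} = \frac{-3 + Q}{-11 + Q + 2 g}$)
$- 23 D{\left(H{\left(-5 \right)},v{\left(3 \right)} \right)} = - 23 \frac{-3 + \left(-5\right)^{2}}{-11 + \left(-5\right)^{2} + 2 \cdot 3} = - 23 \frac{-3 + 25}{-11 + 25 + 6} = - 23 \cdot \frac{1}{20} \cdot 22 = \left(-23\right) \frac{11}{10} = - \frac{253}{10}$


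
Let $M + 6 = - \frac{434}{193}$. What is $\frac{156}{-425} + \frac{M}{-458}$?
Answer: $- \frac{6556432}{18783725} \approx -0.34905$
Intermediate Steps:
$M = - \frac{1592}{193}$ ($M = -6 - \frac{434}{193} = - \frac{1592}{193} \approx -8.2487$)
$\frac{156}{-425} + \frac{M}{-458} = \frac{156}{-425} - \frac{1592}{193 \left(-458\right)} = 156 \left(- \frac{1}{425}\right) - - \frac{796}{44197} = - \frac{156}{425} + \frac{796}{44197} = - \frac{6556432}{18783725}$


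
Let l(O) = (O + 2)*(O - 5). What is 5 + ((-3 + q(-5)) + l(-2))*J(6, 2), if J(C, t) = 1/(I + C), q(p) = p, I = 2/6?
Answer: 71/19 ≈ 3.7368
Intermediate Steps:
I = ⅓ (I = 2*(⅙) = ⅓ ≈ 0.33333)
J(C, t) = 1/(⅓ + C)
l(O) = (-5 + O)*(2 + O) (l(O) = (2 + O)*(-5 + O) = (-5 + O)*(2 + O))
5 + ((-3 + q(-5)) + l(-2))*J(6, 2) = 5 + ((-3 - 5) + (-10 + (-2)² - 3*(-2)))*(3/(1 + 3*6)) = 5 + (-8 + (-10 + 4 + 6))*(3/(1 + 18)) = 5 + (-8 + 0)*(3/19) = 5 - 24/19 = 71/19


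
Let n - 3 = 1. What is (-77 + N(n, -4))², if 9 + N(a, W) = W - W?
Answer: 7396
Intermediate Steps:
n = 4 (n = 3 + 1 = 4)
N(a, W) = -9 (N(a, W) = -9 + (W - W) = -9 + 0 = -9)
(-77 + N(n, -4))² = (-77 - 9)² = (-86)² = 7396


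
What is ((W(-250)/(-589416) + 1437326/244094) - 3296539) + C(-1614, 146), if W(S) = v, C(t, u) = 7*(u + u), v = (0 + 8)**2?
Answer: -29624233281953930/8992056819 ≈ -3.2945e+6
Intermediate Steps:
v = 64 (v = 8**2 = 64)
C(t, u) = 14*u (C(t, u) = 7*(2*u) = 14*u)
W(S) = 64
((W(-250)/(-589416) + 1437326/244094) - 3296539) + C(-1614, 146) = ((64/(-589416) + 1437326/244094) - 3296539) + 14*146 = ((64*(-1/589416) + 1437326*(1/244094)) - 3296539) + 2044 = ((-8/73677 + 718663/122047) - 3296539) + 2044 = (52947957475/8992056819 - 3296539) + 2044 = -29642613046091966/8992056819 + 2044 = -29624233281953930/8992056819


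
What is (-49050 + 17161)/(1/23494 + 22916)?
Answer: -749200166/538388505 ≈ -1.3916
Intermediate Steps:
(-49050 + 17161)/(1/23494 + 22916) = -31889/(1/23494 + 22916) = -31889/538388505/23494 = -31889*23494/538388505 = -749200166/538388505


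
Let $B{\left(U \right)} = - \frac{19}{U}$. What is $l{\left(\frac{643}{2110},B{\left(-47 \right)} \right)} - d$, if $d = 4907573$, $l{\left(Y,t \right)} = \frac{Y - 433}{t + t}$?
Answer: $- \frac{393532113529}{80180} \approx -4.9081 \cdot 10^{6}$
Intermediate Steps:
$l{\left(Y,t \right)} = \frac{-433 + Y}{2 t}$
$l{\left(\frac{643}{2110},B{\left(-47 \right)} \right)} - d = \frac{-433 + \frac{643}{2110}}{2 \left(- \frac{19}{-47}\right)} - 4907573 = \frac{-433 + 643 \cdot \frac{1}{2110}}{2 \left(\left(-19\right) \left(- \frac{1}{47}\right)\right)} - 4907573 = \frac{-433 + \frac{643}{2110}}{2 \cdot \frac{19}{47}} - 4907573 = \frac{1}{2} \cdot \frac{47}{19} \left(- \frac{912987}{2110}\right) - 4907573 = - \frac{42910389}{80180} - 4907573 = - \frac{393532113529}{80180}$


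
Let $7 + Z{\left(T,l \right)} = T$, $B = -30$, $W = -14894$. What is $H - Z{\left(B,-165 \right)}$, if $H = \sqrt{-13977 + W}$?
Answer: $37 + i \sqrt{28871} \approx 37.0 + 169.91 i$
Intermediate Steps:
$Z{\left(T,l \right)} = -7 + T$
$H = i \sqrt{28871}$ ($H = \sqrt{-13977 - 14894} = \sqrt{-28871} = i \sqrt{28871} \approx 169.91 i$)
$H - Z{\left(B,-165 \right)} = i \sqrt{28871} - \left(-7 - 30\right) = i \sqrt{28871} - -37 = i \sqrt{28871} + 37 = 37 + i \sqrt{28871}$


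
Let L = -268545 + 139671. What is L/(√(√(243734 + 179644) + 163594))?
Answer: -128874/√(163594 + 3*√47042) ≈ -317.99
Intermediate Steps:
L = -128874
L/(√(√(243734 + 179644) + 163594)) = -128874/√(√(243734 + 179644) + 163594) = -128874/√(√423378 + 163594) = -128874/√(3*√47042 + 163594) = -128874/√(163594 + 3*√47042)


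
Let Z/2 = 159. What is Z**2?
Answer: 101124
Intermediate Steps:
Z = 318 (Z = 2*159 = 318)
Z**2 = 318**2 = 101124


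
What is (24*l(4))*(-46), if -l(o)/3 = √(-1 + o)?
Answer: 3312*√3 ≈ 5736.6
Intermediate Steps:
l(o) = -3*√(-1 + o)
(24*l(4))*(-46) = (24*(-3*√(-1 + 4)))*(-46) = (24*(-3*√3))*(-46) = -72*√3*(-46) = 3312*√3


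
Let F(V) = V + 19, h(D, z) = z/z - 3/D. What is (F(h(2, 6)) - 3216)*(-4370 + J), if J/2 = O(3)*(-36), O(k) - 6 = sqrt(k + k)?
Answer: 15354395 + 230220*sqrt(6) ≈ 1.5918e+7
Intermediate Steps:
h(D, z) = 1 - 3/D
F(V) = 19 + V
O(k) = 6 + sqrt(2)*sqrt(k) (O(k) = 6 + sqrt(k + k) = 6 + sqrt(2*k) = 6 + sqrt(2)*sqrt(k))
J = -432 - 72*sqrt(6) (J = 2*((6 + sqrt(2)*sqrt(3))*(-36)) = 2*((6 + sqrt(6))*(-36)) = 2*(-216 - 36*sqrt(6)) = -432 - 72*sqrt(6) ≈ -608.36)
(F(h(2, 6)) - 3216)*(-4370 + J) = ((19 + (-3 + 2)/2) - 3216)*(-4370 + (-432 - 72*sqrt(6))) = ((19 + (1/2)*(-1)) - 3216)*(-4802 - 72*sqrt(6)) = ((19 - 1/2) - 3216)*(-4802 - 72*sqrt(6)) = (37/2 - 3216)*(-4802 - 72*sqrt(6)) = -6395*(-4802 - 72*sqrt(6))/2 = 15354395 + 230220*sqrt(6)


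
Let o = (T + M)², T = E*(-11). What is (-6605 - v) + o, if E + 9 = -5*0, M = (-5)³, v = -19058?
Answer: 13129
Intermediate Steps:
M = -125
E = -9 (E = -9 - 5*0 = -9 + 0 = -9)
T = 99 (T = -9*(-11) = 99)
o = 676 (o = (99 - 125)² = (-26)² = 676)
(-6605 - v) + o = (-6605 - 1*(-19058)) + 676 = (-6605 + 19058) + 676 = 12453 + 676 = 13129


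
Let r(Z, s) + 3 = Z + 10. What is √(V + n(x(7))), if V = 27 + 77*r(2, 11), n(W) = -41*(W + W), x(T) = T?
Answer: √146 ≈ 12.083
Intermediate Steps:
r(Z, s) = 7 + Z (r(Z, s) = -3 + (Z + 10) = -3 + (10 + Z) = 7 + Z)
n(W) = -82*W
V = 720 (V = 27 + 77*(7 + 2) = 27 + 77*9 = 27 + 693 = 720)
√(V + n(x(7))) = √(720 - 82*7) = √(720 - 574) = √146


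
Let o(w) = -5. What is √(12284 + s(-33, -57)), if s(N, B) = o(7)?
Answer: √12279 ≈ 110.81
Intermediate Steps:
s(N, B) = -5
√(12284 + s(-33, -57)) = √(12284 - 5) = √12279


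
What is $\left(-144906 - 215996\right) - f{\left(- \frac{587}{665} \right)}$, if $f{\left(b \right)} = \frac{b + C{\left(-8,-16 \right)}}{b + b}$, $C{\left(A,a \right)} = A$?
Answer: $- \frac{423704855}{1174} \approx -3.6091 \cdot 10^{5}$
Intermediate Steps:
$f{\left(b \right)} = \frac{-8 + b}{2 b}$ ($f{\left(b \right)} = \frac{b - 8}{b + b} = \frac{-8 + b}{2 b}$)
$\left(-144906 - 215996\right) - f{\left(- \frac{587}{665} \right)} = \left(-144906 - 215996\right) - \frac{-8 - \frac{587}{665}}{2 \left(- \frac{587}{665}\right)} = -360902 - \frac{-8 - 587 \cdot \frac{1}{665}}{2 \left(- \frac{587}{665}\right)} = -360902 - \frac{-8 - \frac{587}{665}}{2 \left(\left(-1\right) \frac{587}{665}\right)} = -360902 - \frac{-8 - \frac{587}{665}}{2 \left(- \frac{587}{665}\right)} = -360902 - \frac{1}{2} \left(- \frac{665}{587}\right) \left(- \frac{5907}{665}\right) = -360902 - \frac{5907}{1174} = - \frac{423704855}{1174}$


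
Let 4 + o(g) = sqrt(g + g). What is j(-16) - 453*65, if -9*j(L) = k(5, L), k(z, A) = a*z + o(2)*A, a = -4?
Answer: -88339/3 ≈ -29446.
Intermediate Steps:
o(g) = -4 + sqrt(2)*sqrt(g) (o(g) = -4 + sqrt(g + g) = -4 + sqrt(2*g) = -4 + sqrt(2)*sqrt(g))
k(z, A) = -4*z - 2*A (k(z, A) = -4*z + (-4 + sqrt(2)*sqrt(2))*A = -4*z + (-4 + 2)*A = -4*z - 2*A)
j(L) = 20/9 + 2*L/9 (j(L) = -(-4*5 - 2*L)/9 = -(-20 - 2*L)/9 = 20/9 + 2*L/9)
j(-16) - 453*65 = (20/9 + (2/9)*(-16)) - 453*65 = (20/9 - 32/9) - 29445 = -4/3 - 29445 = -88339/3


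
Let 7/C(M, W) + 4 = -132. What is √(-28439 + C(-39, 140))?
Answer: I*√131502174/68 ≈ 168.64*I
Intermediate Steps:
C(M, W) = -7/136 (C(M, W) = 7/(-4 - 132) = 7/(-136) = 7*(-1/136) = -7/136)
√(-28439 + C(-39, 140)) = √(-28439 - 7/136) = √(-3867711/136) = I*√131502174/68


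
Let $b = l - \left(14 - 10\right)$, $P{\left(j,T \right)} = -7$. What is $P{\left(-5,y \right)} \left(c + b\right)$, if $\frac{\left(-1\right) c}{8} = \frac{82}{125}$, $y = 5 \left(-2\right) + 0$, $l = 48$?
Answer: $- \frac{33908}{125} \approx -271.26$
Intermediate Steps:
$y = -10$ ($y = -10 + 0 = -10$)
$c = - \frac{656}{125}$ ($c = - 8 \cdot \frac{82}{125} = - 8 \cdot 82 \cdot \frac{1}{125} = \left(-8\right) \frac{82}{125} = - \frac{656}{125} \approx -5.248$)
$b = 44$ ($b = 48 - \left(14 - 10\right) = 48 - 4 = 44$)
$P{\left(-5,y \right)} \left(c + b\right) = - 7 \left(- \frac{656}{125} + 44\right) = \left(-7\right) \frac{4844}{125} = - \frac{33908}{125}$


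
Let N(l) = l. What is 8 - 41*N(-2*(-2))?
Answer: -156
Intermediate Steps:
8 - 41*N(-2*(-2)) = 8 - (-82)*(-2) = 8 - 41*4 = 8 - 164 = -156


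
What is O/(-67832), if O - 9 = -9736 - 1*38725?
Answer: 12113/16958 ≈ 0.71429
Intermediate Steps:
O = -48452 (O = 9 + (-9736 - 1*38725) = 9 + (-9736 - 38725) = 9 - 48461 = -48452)
O/(-67832) = -48452/(-67832) = -48452*(-1/67832) = 12113/16958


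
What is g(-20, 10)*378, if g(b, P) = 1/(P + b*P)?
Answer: -189/95 ≈ -1.9895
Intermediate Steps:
g(b, P) = 1/(P + P*b)
g(-20, 10)*378 = (1/(10*(1 - 20)))*378 = ((1/10)/(-19))*378 = ((1/10)*(-1/19))*378 = -1/190*378 = -189/95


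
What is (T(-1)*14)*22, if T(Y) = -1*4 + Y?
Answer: -1540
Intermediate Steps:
T(Y) = -4 + Y
(T(-1)*14)*22 = ((-4 - 1)*14)*22 = -5*14*22 = -70*22 = -1540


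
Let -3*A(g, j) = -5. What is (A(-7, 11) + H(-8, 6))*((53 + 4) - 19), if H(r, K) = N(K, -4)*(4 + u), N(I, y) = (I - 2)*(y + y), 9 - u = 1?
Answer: -43586/3 ≈ -14529.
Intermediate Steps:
u = 8 (u = 9 - 1*1 = 9 - 1 = 8)
A(g, j) = 5/3 (A(g, j) = -⅓*(-5) = 5/3)
N(I, y) = 2*y*(-2 + I) (N(I, y) = (-2 + I)*(2*y) = 2*y*(-2 + I))
H(r, K) = 192 - 96*K (H(r, K) = (2*(-4)*(-2 + K))*(4 + 8) = (16 - 8*K)*12 = 192 - 96*K)
(A(-7, 11) + H(-8, 6))*((53 + 4) - 19) = (5/3 + (192 - 96*6))*((53 + 4) - 19) = (5/3 + (192 - 576))*(57 - 19) = (5/3 - 384)*38 = -1147/3*38 = -43586/3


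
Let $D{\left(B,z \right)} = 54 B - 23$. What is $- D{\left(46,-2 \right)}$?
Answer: $-2461$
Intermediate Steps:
$D{\left(B,z \right)} = -23 + 54 B$
$- D{\left(46,-2 \right)} = - (-23 + 54 \cdot 46) = - (-23 + 2484) = \left(-1\right) 2461 = -2461$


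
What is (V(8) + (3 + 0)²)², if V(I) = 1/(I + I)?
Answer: 21025/256 ≈ 82.129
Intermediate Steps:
V(I) = 1/(2*I)
(V(8) + (3 + 0)²)² = ((½)/8 + (3 + 0)²)² = ((½)*(⅛) + 3²)² = (1/16 + 9)² = (145/16)² = 21025/256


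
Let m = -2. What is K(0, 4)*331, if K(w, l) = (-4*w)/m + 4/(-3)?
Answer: -1324/3 ≈ -441.33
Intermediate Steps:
K(w, l) = -4/3 + 2*w (K(w, l) = -4*w/(-2) + 4/(-3) = -4*w*(-1/2) + 4*(-1/3) = 2*w - 4/3 = -4/3 + 2*w)
K(0, 4)*331 = (-4/3 + 2*0)*331 = (-4/3 + 0)*331 = -4/3*331 = -1324/3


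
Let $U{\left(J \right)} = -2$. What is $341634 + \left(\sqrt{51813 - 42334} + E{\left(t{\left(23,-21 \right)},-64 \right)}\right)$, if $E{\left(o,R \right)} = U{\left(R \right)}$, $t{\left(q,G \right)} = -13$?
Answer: $341632 + \sqrt{9479} \approx 3.4173 \cdot 10^{5}$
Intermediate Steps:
$E{\left(o,R \right)} = -2$
$341634 + \left(\sqrt{51813 - 42334} + E{\left(t{\left(23,-21 \right)},-64 \right)}\right) = 341634 - \left(2 - \sqrt{51813 - 42334}\right) = 341634 - \left(2 - \sqrt{9479}\right) = 341632 + \sqrt{9479}$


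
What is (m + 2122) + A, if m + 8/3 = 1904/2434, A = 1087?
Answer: 11709179/3651 ≈ 3207.1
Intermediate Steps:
m = -6880/3651 (m = -8/3 + 1904/2434 = -8/3 + 1904*(1/2434) = -8/3 + 952/1217 = -6880/3651 ≈ -1.8844)
(m + 2122) + A = (-6880/3651 + 2122) + 1087 = 7740542/3651 + 1087 = 11709179/3651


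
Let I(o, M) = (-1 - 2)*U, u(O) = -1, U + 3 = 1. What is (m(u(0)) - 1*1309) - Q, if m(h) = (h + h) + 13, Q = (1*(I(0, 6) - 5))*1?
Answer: -1299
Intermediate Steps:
U = -2 (U = -3 + 1 = -2)
I(o, M) = 6 (I(o, M) = (-1 - 2)*(-2) = -3*(-2) = 6)
Q = 1 (Q = (1*(6 - 5))*1 = (1*1)*1 = 1*1 = 1)
m(h) = 13 + 2*h (m(h) = 2*h + 13 = 13 + 2*h)
(m(u(0)) - 1*1309) - Q = ((13 + 2*(-1)) - 1*1309) - 1*1 = ((13 - 2) - 1309) - 1 = (11 - 1309) - 1 = -1298 - 1 = -1299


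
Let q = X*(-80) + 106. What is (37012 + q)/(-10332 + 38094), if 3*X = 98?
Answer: 51757/41643 ≈ 1.2429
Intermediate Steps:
X = 98/3 (X = (1/3)*98 = 98/3 ≈ 32.667)
q = -7522/3 (q = (98/3)*(-80) + 106 = -7840/3 + 106 = -7522/3 ≈ -2507.3)
(37012 + q)/(-10332 + 38094) = (37012 - 7522/3)/(-10332 + 38094) = (103514/3)/27762 = (103514/3)*(1/27762) = 51757/41643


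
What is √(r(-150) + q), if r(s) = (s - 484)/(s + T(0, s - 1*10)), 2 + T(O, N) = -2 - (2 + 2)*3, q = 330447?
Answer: √2276475694/83 ≈ 574.85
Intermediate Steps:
T(O, N) = -16 (T(O, N) = -2 + (-2 - (2 + 2)*3) = -2 + (-2 - 4*3) = -2 + (-2 - 1*12) = -2 + (-2 - 12) = -2 - 14 = -16)
r(s) = (-484 + s)/(-16 + s) (r(s) = (s - 484)/(s - 16) = (-484 + s)/(-16 + s))
√(r(-150) + q) = √((-484 - 150)/(-16 - 150) + 330447) = √(-634/(-166) + 330447) = √(-1/166*(-634) + 330447) = √(317/83 + 330447) = √(27427418/83) = √2276475694/83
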